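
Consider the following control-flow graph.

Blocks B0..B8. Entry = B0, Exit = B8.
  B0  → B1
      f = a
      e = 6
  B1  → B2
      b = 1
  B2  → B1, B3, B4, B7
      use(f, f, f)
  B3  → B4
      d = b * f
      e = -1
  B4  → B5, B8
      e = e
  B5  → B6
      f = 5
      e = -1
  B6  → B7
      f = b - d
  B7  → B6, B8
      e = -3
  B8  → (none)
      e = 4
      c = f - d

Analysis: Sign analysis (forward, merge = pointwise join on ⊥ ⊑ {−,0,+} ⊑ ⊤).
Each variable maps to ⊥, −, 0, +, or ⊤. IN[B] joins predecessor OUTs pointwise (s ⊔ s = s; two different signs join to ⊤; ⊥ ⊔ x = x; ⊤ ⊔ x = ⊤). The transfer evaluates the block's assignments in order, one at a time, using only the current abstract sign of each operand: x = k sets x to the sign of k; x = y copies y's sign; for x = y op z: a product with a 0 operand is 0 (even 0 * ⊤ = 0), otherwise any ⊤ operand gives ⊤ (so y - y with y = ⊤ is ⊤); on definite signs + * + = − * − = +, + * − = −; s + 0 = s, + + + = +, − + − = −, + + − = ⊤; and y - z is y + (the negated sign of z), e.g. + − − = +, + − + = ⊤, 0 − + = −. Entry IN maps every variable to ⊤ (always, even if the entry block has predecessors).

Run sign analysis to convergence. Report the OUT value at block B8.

Converged values:
  B0:   IN=(all ⊤)   OUT={e:+; rest ⊤}
  B1:   IN={e:+; rest ⊤}   OUT={b:+, e:+; rest ⊤}
  B2:   IN={b:+, e:+; rest ⊤}   OUT={b:+, e:+; rest ⊤}
  B3:   IN={b:+, e:+; rest ⊤}   OUT={b:+, e:-; rest ⊤}
  B4:   IN={b:+; rest ⊤}   OUT={b:+; rest ⊤}
  B5:   IN={b:+; rest ⊤}   OUT={b:+, e:-, f:+; rest ⊤}
  B6:   IN={b:+, e:-; rest ⊤}   OUT={b:+, e:-; rest ⊤}
  B7:   IN={b:+; rest ⊤}   OUT={b:+, e:-; rest ⊤}
  B8:   IN={b:+; rest ⊤}   OUT={b:+, e:+; rest ⊤}

Merge at B8: IN[B8] = OUT[B4] ⊔ OUT[B7] = {a: ⊤, b: +, c: ⊤, d: ⊤, e: ⊤, f: ⊤}
Applying B8's transfer function to that IN value gives OUT[B8] (row B8 above).

Answer: {a: ⊤, b: +, c: ⊤, d: ⊤, e: +, f: ⊤}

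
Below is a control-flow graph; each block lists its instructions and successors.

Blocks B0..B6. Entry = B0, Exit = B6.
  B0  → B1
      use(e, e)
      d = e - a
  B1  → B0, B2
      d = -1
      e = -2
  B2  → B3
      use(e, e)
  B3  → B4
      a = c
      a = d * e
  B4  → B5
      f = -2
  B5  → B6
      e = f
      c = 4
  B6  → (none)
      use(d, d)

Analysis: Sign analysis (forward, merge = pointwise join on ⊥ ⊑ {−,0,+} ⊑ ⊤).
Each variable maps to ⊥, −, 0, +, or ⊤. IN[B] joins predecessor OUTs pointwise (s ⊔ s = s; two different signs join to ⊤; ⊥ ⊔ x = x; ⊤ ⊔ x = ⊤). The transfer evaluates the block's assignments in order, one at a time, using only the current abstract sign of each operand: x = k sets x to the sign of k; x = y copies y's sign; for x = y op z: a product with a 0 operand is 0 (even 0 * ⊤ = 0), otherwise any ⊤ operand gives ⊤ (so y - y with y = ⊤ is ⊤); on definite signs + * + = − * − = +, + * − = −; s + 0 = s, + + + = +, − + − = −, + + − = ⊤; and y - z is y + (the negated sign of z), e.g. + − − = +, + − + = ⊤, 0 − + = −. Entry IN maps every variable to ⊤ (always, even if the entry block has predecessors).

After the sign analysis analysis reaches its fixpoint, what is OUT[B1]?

Converged values:
  B0:  IN=(all ⊤)  OUT=(all ⊤)
  B1:  IN=(all ⊤)  OUT={d:-, e:-; rest ⊤}
  B2:  IN={d:-, e:-; rest ⊤}  OUT={d:-, e:-; rest ⊤}
  B3:  IN={d:-, e:-; rest ⊤}  OUT={a:+, d:-, e:-; rest ⊤}
  B4:  IN={a:+, d:-, e:-; rest ⊤}  OUT={a:+, d:-, e:-, f:-; rest ⊤}
  B5:  IN={a:+, d:-, e:-, f:-; rest ⊤}  OUT={a:+, c:+, d:-, e:-, f:-; rest ⊤}
  B6:  IN={a:+, c:+, d:-, e:-, f:-; rest ⊤}  OUT={a:+, c:+, d:-, e:-, f:-; rest ⊤}

Merge at B1: IN[B1] = OUT[B0] = {a: ⊤, b: ⊤, c: ⊤, d: ⊤, e: ⊤, f: ⊤}
Applying B1's transfer function to that IN value gives OUT[B1] (row B1 above).

Answer: {a: ⊤, b: ⊤, c: ⊤, d: -, e: -, f: ⊤}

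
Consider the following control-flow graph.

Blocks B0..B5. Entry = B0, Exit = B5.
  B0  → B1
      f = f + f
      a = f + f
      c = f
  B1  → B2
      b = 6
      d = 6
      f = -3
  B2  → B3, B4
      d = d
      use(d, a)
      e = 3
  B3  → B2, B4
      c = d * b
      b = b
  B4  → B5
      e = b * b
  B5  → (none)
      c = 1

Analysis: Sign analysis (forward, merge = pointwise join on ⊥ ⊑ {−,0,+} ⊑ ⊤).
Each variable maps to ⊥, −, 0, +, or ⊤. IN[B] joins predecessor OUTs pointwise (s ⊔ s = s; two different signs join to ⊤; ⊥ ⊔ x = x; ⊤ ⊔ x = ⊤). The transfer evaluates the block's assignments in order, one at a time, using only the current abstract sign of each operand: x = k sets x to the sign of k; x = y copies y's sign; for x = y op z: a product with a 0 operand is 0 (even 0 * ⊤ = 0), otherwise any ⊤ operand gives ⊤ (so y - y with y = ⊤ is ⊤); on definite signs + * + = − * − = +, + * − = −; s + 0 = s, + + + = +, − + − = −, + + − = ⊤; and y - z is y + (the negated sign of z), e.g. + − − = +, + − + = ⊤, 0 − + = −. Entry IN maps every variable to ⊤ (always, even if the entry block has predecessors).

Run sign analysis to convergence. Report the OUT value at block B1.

Fixpoint table:
  B0: | IN=(all ⊤) | OUT=(all ⊤)
  B1: | IN=(all ⊤) | OUT={b:+, d:+, f:-; rest ⊤}
  B2: | IN={b:+, d:+, f:-; rest ⊤} | OUT={b:+, d:+, e:+, f:-; rest ⊤}
  B3: | IN={b:+, d:+, e:+, f:-; rest ⊤} | OUT={b:+, c:+, d:+, e:+, f:-; rest ⊤}
  B4: | IN={b:+, d:+, e:+, f:-; rest ⊤} | OUT={b:+, d:+, e:+, f:-; rest ⊤}
  B5: | IN={b:+, d:+, e:+, f:-; rest ⊤} | OUT={b:+, c:+, d:+, e:+, f:-; rest ⊤}

Merge at B1: IN[B1] = OUT[B0] = {a: ⊤, b: ⊤, c: ⊤, d: ⊤, e: ⊤, f: ⊤}
Applying B1's transfer function to that IN value gives OUT[B1] (row B1 above).

Answer: {a: ⊤, b: +, c: ⊤, d: +, e: ⊤, f: -}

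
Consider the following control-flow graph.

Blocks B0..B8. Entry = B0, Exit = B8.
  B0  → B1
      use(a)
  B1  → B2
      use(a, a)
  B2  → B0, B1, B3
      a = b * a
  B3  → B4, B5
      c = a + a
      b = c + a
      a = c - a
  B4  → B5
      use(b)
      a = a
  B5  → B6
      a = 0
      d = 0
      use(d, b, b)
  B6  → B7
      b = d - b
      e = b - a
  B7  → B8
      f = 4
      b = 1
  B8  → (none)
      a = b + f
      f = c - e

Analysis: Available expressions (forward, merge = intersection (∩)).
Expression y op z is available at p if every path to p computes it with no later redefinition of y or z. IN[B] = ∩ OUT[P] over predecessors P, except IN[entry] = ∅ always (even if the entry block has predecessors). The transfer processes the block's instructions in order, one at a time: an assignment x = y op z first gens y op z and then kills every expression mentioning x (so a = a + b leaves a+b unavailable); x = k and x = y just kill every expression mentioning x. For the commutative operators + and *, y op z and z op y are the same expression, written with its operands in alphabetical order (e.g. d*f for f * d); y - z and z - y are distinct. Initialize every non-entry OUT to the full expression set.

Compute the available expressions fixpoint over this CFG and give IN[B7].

Fixpoint table:
  B0:   IN={}   OUT={}
  B1:   IN={}   OUT={}
  B2:   IN={}   OUT={}
  B3:   IN={}   OUT={}
  B4:   IN={}   OUT={}
  B5:   IN={}   OUT={}
  B6:   IN={}   OUT={b-a}
  B7:   IN={b-a}   OUT={}
  B8:   IN={}   OUT={c-e}

Merge at B7: IN[B7] = OUT[B6] = {b-a}

Answer: {b-a}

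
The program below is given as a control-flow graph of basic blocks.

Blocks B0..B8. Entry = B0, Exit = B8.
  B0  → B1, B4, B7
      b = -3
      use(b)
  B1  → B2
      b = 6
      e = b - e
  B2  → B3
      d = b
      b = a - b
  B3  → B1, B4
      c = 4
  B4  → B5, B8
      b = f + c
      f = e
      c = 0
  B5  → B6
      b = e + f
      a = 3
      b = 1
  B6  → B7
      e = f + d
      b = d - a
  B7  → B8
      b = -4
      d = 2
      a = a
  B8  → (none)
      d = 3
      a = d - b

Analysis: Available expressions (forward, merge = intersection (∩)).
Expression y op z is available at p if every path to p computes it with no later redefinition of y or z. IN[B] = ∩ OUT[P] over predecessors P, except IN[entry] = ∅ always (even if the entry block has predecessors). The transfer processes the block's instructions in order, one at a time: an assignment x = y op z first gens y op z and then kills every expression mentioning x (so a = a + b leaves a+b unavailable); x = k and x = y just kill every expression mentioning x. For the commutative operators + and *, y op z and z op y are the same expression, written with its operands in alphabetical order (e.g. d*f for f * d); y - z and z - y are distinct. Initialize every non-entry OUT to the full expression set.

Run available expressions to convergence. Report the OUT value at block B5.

Converged values:
  B0: | IN={} | OUT={}
  B1: | IN={} | OUT={}
  B2: | IN={} | OUT={}
  B3: | IN={} | OUT={}
  B4: | IN={} | OUT={}
  B5: | IN={} | OUT={e+f}
  B6: | IN={e+f} | OUT={d+f, d-a}
  B7: | IN={} | OUT={}
  B8: | IN={} | OUT={d-b}

Merge at B5: IN[B5] = OUT[B4] = {}
Applying B5's transfer function to that IN value gives OUT[B5] (row B5 above).

Answer: {e+f}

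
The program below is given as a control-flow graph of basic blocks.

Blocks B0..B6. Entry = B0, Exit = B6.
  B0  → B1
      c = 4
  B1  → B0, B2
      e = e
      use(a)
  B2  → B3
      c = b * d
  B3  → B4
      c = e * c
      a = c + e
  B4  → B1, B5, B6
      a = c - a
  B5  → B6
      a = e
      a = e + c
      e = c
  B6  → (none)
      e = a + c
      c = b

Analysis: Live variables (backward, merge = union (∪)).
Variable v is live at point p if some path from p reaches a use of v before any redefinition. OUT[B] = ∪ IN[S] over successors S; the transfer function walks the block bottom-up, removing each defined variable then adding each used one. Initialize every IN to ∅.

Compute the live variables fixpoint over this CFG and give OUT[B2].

Per-block solution:
  B0: | IN={a, b, d, e} | OUT={a, b, d, e}
  B1: | IN={a, b, d, e} | OUT={a, b, d, e}
  B2: | IN={b, d, e} | OUT={b, c, d, e}
  B3: | IN={b, c, d, e} | OUT={a, b, c, d, e}
  B4: | IN={a, b, c, d, e} | OUT={a, b, c, d, e}
  B5: | IN={b, c, e} | OUT={a, b, c}
  B6: | IN={a, b, c} | OUT={}

Merge at B2: OUT[B2] = IN[B3] = {b, c, d, e}

Answer: {b, c, d, e}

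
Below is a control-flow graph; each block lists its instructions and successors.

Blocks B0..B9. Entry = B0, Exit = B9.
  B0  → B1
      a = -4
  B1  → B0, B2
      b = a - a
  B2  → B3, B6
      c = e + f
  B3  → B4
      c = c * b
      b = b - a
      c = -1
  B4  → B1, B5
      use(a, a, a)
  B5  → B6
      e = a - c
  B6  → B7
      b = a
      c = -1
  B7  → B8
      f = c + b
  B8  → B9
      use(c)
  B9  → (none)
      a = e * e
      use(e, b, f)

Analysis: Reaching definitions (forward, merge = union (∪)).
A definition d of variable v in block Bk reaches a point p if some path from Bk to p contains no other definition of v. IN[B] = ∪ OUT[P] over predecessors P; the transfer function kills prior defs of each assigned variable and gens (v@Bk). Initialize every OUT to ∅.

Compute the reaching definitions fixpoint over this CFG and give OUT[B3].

Answer: {a@B0, b@B3, c@B3}

Derivation:
Per-block solution:
  B0:   IN={a@B0, b@B1, c@B3}   OUT={a@B0, b@B1, c@B3}
  B1:   IN={a@B0, b@B1, b@B3, c@B3}   OUT={a@B0, b@B1, c@B3}
  B2:   IN={a@B0, b@B1, c@B3}   OUT={a@B0, b@B1, c@B2}
  B3:   IN={a@B0, b@B1, c@B2}   OUT={a@B0, b@B3, c@B3}
  B4:   IN={a@B0, b@B3, c@B3}   OUT={a@B0, b@B3, c@B3}
  B5:   IN={a@B0, b@B3, c@B3}   OUT={a@B0, b@B3, c@B3, e@B5}
  B6:   IN={a@B0, b@B1, b@B3, c@B2, c@B3, e@B5}   OUT={a@B0, b@B6, c@B6, e@B5}
  B7:   IN={a@B0, b@B6, c@B6, e@B5}   OUT={a@B0, b@B6, c@B6, e@B5, f@B7}
  B8:   IN={a@B0, b@B6, c@B6, e@B5, f@B7}   OUT={a@B0, b@B6, c@B6, e@B5, f@B7}
  B9:   IN={a@B0, b@B6, c@B6, e@B5, f@B7}   OUT={a@B9, b@B6, c@B6, e@B5, f@B7}

Merge at B3: IN[B3] = OUT[B2] = {a@B0, b@B1, c@B2}
Applying B3's transfer function to that IN value gives OUT[B3] (row B3 above).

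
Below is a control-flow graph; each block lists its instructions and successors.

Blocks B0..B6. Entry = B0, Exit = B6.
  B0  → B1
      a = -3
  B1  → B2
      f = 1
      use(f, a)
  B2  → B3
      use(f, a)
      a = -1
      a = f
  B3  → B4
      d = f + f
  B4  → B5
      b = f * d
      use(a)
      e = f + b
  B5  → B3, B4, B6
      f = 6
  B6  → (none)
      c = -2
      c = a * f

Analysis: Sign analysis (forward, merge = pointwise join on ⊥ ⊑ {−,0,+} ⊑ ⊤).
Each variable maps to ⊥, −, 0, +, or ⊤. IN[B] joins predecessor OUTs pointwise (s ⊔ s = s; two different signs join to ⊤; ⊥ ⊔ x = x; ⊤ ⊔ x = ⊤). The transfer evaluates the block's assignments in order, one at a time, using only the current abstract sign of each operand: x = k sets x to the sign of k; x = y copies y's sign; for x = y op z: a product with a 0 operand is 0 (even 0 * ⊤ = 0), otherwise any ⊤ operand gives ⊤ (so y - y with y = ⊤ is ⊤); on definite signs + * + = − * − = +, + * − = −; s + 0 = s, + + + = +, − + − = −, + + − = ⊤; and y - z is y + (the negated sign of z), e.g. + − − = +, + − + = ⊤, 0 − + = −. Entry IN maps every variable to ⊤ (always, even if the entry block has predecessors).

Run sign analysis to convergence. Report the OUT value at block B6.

Converged values:
  B0: | IN=(all ⊤) | OUT={a:-; rest ⊤}
  B1: | IN={a:-; rest ⊤} | OUT={a:-, f:+; rest ⊤}
  B2: | IN={a:-, f:+; rest ⊤} | OUT={a:+, f:+; rest ⊤}
  B3: | IN={a:+, f:+; rest ⊤} | OUT={a:+, d:+, f:+; rest ⊤}
  B4: | IN={a:+, d:+, f:+; rest ⊤} | OUT={a:+, b:+, d:+, e:+, f:+; rest ⊤}
  B5: | IN={a:+, b:+, d:+, e:+, f:+; rest ⊤} | OUT={a:+, b:+, d:+, e:+, f:+; rest ⊤}
  B6: | IN={a:+, b:+, d:+, e:+, f:+; rest ⊤} | OUT={a:+, b:+, c:+, d:+, e:+, f:+; rest ⊤}

Merge at B6: IN[B6] = OUT[B5] = {a: +, b: +, c: ⊤, d: +, e: +, f: +}
Applying B6's transfer function to that IN value gives OUT[B6] (row B6 above).

Answer: {a: +, b: +, c: +, d: +, e: +, f: +}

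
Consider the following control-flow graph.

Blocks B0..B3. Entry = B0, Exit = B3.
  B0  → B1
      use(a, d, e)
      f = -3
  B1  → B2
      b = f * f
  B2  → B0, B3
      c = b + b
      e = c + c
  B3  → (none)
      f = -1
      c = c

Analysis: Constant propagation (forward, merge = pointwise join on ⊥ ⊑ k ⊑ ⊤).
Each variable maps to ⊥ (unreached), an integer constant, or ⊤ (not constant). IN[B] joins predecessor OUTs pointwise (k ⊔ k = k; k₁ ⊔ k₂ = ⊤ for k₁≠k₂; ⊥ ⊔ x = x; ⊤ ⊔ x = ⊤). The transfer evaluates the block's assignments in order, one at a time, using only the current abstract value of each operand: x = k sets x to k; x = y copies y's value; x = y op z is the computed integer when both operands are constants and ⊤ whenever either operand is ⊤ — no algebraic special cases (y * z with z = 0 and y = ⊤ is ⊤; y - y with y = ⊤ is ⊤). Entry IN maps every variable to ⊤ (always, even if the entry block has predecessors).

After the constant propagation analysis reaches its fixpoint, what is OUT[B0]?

Answer: {a: ⊤, b: ⊤, c: ⊤, d: ⊤, e: ⊤, f: -3}

Trace:
Converged values:
  B0:   IN=(all ⊤)   OUT={f:-3; rest ⊤}
  B1:   IN={f:-3; rest ⊤}   OUT={b:9, f:-3; rest ⊤}
  B2:   IN={b:9, f:-3; rest ⊤}   OUT={b:9, c:18, e:36, f:-3; rest ⊤}
  B3:   IN={b:9, c:18, e:36, f:-3; rest ⊤}   OUT={b:9, c:18, e:36, f:-1; rest ⊤}

Merge at B0 (entry node, so the boundary value (all ⊤) is joined with the incoming edge(s)): IN[B0] = (all ⊤) ⊔ OUT[B2] = {a: ⊤, b: ⊤, c: ⊤, d: ⊤, e: ⊤, f: ⊤}
Applying B0's transfer function to that IN value gives OUT[B0] (row B0 above).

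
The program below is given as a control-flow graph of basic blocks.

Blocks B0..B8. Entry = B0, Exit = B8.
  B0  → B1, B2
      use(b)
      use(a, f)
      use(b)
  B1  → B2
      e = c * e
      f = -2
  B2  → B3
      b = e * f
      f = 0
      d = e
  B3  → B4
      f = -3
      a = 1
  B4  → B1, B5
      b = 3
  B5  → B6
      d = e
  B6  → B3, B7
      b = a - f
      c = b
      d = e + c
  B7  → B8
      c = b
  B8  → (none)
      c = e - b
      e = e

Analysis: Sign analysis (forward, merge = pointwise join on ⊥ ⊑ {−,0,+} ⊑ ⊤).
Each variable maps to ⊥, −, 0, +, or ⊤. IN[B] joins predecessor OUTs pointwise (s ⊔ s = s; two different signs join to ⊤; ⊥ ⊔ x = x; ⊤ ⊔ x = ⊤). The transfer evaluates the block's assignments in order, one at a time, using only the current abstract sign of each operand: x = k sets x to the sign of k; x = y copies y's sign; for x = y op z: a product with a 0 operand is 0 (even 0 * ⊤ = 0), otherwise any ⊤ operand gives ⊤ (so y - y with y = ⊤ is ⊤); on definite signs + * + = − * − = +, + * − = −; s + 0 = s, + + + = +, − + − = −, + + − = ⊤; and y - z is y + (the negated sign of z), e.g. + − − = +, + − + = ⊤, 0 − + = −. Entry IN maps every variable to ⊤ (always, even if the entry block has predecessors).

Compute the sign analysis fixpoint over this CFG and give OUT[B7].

Answer: {a: +, b: +, c: +, d: ⊤, e: ⊤, f: -}

Trace:
Converged values:
  B0: | IN=(all ⊤) | OUT=(all ⊤)
  B1: | IN=(all ⊤) | OUT={f:-; rest ⊤}
  B2: | IN=(all ⊤) | OUT={f:0; rest ⊤}
  B3: | IN=(all ⊤) | OUT={a:+, f:-; rest ⊤}
  B4: | IN={a:+, f:-; rest ⊤} | OUT={a:+, b:+, f:-; rest ⊤}
  B5: | IN={a:+, b:+, f:-; rest ⊤} | OUT={a:+, b:+, f:-; rest ⊤}
  B6: | IN={a:+, b:+, f:-; rest ⊤} | OUT={a:+, b:+, c:+, f:-; rest ⊤}
  B7: | IN={a:+, b:+, c:+, f:-; rest ⊤} | OUT={a:+, b:+, c:+, f:-; rest ⊤}
  B8: | IN={a:+, b:+, c:+, f:-; rest ⊤} | OUT={a:+, b:+, f:-; rest ⊤}

Merge at B7: IN[B7] = OUT[B6] = {a: +, b: +, c: +, d: ⊤, e: ⊤, f: -}
Applying B7's transfer function to that IN value gives OUT[B7] (row B7 above).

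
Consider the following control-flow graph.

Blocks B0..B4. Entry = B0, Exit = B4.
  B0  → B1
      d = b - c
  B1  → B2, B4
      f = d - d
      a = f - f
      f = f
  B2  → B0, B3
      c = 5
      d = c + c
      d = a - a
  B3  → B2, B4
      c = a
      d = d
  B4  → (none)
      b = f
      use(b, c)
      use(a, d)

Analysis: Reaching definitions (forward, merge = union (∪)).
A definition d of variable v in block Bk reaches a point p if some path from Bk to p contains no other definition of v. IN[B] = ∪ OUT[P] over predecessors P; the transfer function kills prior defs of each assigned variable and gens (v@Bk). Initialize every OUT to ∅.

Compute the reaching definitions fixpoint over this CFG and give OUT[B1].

Per-block solution:
  B0: | IN={a@B1, c@B2, d@B2, f@B1} | OUT={a@B1, c@B2, d@B0, f@B1}
  B1: | IN={a@B1, c@B2, d@B0, f@B1} | OUT={a@B1, c@B2, d@B0, f@B1}
  B2: | IN={a@B1, c@B2, c@B3, d@B0, d@B3, f@B1} | OUT={a@B1, c@B2, d@B2, f@B1}
  B3: | IN={a@B1, c@B2, d@B2, f@B1} | OUT={a@B1, c@B3, d@B3, f@B1}
  B4: | IN={a@B1, c@B2, c@B3, d@B0, d@B3, f@B1} | OUT={a@B1, b@B4, c@B2, c@B3, d@B0, d@B3, f@B1}

Merge at B1: IN[B1] = OUT[B0] = {a@B1, c@B2, d@B0, f@B1}
Applying B1's transfer function to that IN value gives OUT[B1] (row B1 above).

Answer: {a@B1, c@B2, d@B0, f@B1}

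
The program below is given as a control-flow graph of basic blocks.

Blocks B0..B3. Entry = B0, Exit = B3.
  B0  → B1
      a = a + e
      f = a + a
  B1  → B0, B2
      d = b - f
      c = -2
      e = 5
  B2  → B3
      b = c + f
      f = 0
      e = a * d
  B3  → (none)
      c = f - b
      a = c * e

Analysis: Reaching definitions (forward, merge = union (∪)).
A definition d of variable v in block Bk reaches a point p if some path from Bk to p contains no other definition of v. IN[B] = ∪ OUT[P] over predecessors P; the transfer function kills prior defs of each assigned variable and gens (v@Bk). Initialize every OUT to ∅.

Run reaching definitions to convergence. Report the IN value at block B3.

Answer: {a@B0, b@B2, c@B1, d@B1, e@B2, f@B2}

Working:
Per-block solution:
  B0: | IN={a@B0, c@B1, d@B1, e@B1, f@B0} | OUT={a@B0, c@B1, d@B1, e@B1, f@B0}
  B1: | IN={a@B0, c@B1, d@B1, e@B1, f@B0} | OUT={a@B0, c@B1, d@B1, e@B1, f@B0}
  B2: | IN={a@B0, c@B1, d@B1, e@B1, f@B0} | OUT={a@B0, b@B2, c@B1, d@B1, e@B2, f@B2}
  B3: | IN={a@B0, b@B2, c@B1, d@B1, e@B2, f@B2} | OUT={a@B3, b@B2, c@B3, d@B1, e@B2, f@B2}

Merge at B3: IN[B3] = OUT[B2] = {a@B0, b@B2, c@B1, d@B1, e@B2, f@B2}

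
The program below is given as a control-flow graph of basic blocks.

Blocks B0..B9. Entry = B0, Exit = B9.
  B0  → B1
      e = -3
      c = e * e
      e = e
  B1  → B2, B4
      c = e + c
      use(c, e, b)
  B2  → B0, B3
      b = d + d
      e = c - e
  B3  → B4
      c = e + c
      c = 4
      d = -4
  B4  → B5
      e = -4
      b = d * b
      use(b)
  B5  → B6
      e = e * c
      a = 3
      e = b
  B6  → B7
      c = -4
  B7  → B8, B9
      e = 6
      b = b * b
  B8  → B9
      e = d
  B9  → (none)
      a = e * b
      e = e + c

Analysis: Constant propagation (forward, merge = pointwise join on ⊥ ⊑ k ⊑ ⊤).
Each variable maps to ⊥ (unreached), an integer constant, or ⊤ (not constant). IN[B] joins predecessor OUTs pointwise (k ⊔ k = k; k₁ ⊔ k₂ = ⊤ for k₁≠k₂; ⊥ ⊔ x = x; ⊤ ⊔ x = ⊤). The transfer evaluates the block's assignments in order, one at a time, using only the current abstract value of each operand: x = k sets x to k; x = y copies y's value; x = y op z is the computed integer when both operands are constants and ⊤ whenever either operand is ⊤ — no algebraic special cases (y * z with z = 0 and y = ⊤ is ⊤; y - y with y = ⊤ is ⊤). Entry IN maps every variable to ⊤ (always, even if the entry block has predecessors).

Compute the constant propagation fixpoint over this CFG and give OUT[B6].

Converged values:
  B0:   IN=(all ⊤)   OUT={c:9, e:-3; rest ⊤}
  B1:   IN={c:9, e:-3; rest ⊤}   OUT={c:6, e:-3; rest ⊤}
  B2:   IN={c:6, e:-3; rest ⊤}   OUT={c:6, e:9; rest ⊤}
  B3:   IN={c:6, e:9; rest ⊤}   OUT={c:4, d:-4, e:9; rest ⊤}
  B4:   IN=(all ⊤)   OUT={e:-4; rest ⊤}
  B5:   IN={e:-4; rest ⊤}   OUT={a:3; rest ⊤}
  B6:   IN={a:3; rest ⊤}   OUT={a:3, c:-4; rest ⊤}
  B7:   IN={a:3, c:-4; rest ⊤}   OUT={a:3, c:-4, e:6; rest ⊤}
  B8:   IN={a:3, c:-4, e:6; rest ⊤}   OUT={a:3, c:-4; rest ⊤}
  B9:   IN={a:3, c:-4; rest ⊤}   OUT={c:-4; rest ⊤}

Merge at B6: IN[B6] = OUT[B5] = {a: 3, b: ⊤, c: ⊤, d: ⊤, e: ⊤, f: ⊤}
Applying B6's transfer function to that IN value gives OUT[B6] (row B6 above).

Answer: {a: 3, b: ⊤, c: -4, d: ⊤, e: ⊤, f: ⊤}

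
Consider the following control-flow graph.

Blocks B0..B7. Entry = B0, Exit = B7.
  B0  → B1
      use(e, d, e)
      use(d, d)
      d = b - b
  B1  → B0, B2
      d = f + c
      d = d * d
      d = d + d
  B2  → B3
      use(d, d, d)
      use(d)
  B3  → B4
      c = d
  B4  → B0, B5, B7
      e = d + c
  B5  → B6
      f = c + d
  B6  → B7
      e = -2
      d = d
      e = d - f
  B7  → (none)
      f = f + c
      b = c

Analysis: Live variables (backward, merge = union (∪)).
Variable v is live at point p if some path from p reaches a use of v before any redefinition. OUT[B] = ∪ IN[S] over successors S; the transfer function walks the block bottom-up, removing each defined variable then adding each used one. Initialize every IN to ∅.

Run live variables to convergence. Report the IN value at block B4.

Converged values:
  B0:  IN={b, c, d, e, f}  OUT={b, c, e, f}
  B1:  IN={b, c, e, f}  OUT={b, c, d, e, f}
  B2:  IN={b, d, f}  OUT={b, d, f}
  B3:  IN={b, d, f}  OUT={b, c, d, f}
  B4:  IN={b, c, d, f}  OUT={b, c, d, e, f}
  B5:  IN={c, d}  OUT={c, d, f}
  B6:  IN={c, d, f}  OUT={c, f}
  B7:  IN={c, f}  OUT={}

Merge at B4: OUT[B4] = IN[B0] ⊔ IN[B5] ⊔ IN[B7] = {b, c, d, e, f}
Applying B4's transfer function to that OUT value gives IN[B4] (row B4 above).

Answer: {b, c, d, f}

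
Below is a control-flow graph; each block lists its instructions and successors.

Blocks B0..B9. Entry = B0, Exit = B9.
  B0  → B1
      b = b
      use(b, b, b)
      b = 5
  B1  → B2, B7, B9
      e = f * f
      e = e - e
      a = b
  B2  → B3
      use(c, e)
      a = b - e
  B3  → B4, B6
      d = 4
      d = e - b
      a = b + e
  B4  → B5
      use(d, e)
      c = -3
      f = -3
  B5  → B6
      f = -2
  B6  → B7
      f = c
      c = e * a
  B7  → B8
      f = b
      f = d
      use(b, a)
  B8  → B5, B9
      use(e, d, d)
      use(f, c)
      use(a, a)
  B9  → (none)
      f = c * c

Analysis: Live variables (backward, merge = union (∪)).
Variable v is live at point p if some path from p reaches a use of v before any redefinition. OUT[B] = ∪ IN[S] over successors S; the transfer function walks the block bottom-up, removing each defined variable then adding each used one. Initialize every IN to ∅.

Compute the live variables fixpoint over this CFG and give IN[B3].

Answer: {b, c, e}

Derivation:
Fixpoint table:
  B0:  IN={b, c, d, f}  OUT={b, c, d, f}
  B1:  IN={b, c, d, f}  OUT={a, b, c, d, e}
  B2:  IN={b, c, e}  OUT={b, c, e}
  B3:  IN={b, c, e}  OUT={a, b, c, d, e}
  B4:  IN={a, b, d, e}  OUT={a, b, c, d, e}
  B5:  IN={a, b, c, d, e}  OUT={a, b, c, d, e}
  B6:  IN={a, b, c, d, e}  OUT={a, b, c, d, e}
  B7:  IN={a, b, c, d, e}  OUT={a, b, c, d, e, f}
  B8:  IN={a, b, c, d, e, f}  OUT={a, b, c, d, e}
  B9:  IN={c}  OUT={}

Merge at B3: OUT[B3] = IN[B4] ⊔ IN[B6] = {a, b, c, d, e}
Applying B3's transfer function to that OUT value gives IN[B3] (row B3 above).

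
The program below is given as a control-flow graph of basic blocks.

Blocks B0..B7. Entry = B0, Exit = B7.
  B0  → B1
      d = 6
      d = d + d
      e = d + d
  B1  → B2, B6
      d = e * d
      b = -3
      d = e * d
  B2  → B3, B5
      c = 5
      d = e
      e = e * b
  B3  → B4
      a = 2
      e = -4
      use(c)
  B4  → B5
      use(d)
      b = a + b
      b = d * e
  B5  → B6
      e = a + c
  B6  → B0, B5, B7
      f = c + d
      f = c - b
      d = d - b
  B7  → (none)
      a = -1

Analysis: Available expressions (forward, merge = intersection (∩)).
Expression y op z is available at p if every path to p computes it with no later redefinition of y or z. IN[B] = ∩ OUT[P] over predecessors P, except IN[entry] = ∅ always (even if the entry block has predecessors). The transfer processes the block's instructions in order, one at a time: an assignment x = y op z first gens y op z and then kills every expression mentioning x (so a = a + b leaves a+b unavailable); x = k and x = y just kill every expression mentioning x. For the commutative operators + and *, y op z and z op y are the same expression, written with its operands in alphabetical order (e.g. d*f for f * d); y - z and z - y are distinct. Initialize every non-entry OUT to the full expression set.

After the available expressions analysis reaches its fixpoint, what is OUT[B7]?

Converged values:
  B0:  IN={}  OUT={d+d}
  B1:  IN={d+d}  OUT={}
  B2:  IN={}  OUT={}
  B3:  IN={}  OUT={}
  B4:  IN={}  OUT={d*e}
  B5:  IN={}  OUT={a+c}
  B6:  IN={}  OUT={c-b}
  B7:  IN={c-b}  OUT={c-b}

Merge at B7: IN[B7] = OUT[B6] = {c-b}
Applying B7's transfer function to that IN value gives OUT[B7] (row B7 above).

Answer: {c-b}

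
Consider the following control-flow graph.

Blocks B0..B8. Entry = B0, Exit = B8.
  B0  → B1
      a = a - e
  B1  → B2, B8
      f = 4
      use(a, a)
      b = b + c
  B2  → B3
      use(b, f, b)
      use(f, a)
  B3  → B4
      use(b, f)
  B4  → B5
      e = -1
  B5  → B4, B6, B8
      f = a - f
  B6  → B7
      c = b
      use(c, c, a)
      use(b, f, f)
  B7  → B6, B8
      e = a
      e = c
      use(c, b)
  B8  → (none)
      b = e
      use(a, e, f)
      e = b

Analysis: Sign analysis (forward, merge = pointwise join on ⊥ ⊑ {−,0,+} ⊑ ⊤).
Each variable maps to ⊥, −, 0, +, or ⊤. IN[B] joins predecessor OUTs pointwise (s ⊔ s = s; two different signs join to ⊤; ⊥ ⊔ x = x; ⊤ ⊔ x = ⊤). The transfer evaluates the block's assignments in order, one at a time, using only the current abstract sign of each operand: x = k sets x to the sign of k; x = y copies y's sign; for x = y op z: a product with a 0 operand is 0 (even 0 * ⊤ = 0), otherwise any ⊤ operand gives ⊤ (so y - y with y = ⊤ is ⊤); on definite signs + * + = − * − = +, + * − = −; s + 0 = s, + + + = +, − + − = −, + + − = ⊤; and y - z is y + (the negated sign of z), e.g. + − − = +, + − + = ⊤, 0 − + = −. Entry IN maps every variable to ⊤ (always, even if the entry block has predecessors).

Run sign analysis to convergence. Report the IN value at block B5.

Converged values:
  B0: | IN=(all ⊤) | OUT=(all ⊤)
  B1: | IN=(all ⊤) | OUT={f:+; rest ⊤}
  B2: | IN={f:+; rest ⊤} | OUT={f:+; rest ⊤}
  B3: | IN={f:+; rest ⊤} | OUT={f:+; rest ⊤}
  B4: | IN=(all ⊤) | OUT={e:-; rest ⊤}
  B5: | IN={e:-; rest ⊤} | OUT={e:-; rest ⊤}
  B6: | IN=(all ⊤) | OUT=(all ⊤)
  B7: | IN=(all ⊤) | OUT=(all ⊤)
  B8: | IN=(all ⊤) | OUT=(all ⊤)

Merge at B5: IN[B5] = OUT[B4] = {a: ⊤, b: ⊤, c: ⊤, d: ⊤, e: -, f: ⊤}

Answer: {a: ⊤, b: ⊤, c: ⊤, d: ⊤, e: -, f: ⊤}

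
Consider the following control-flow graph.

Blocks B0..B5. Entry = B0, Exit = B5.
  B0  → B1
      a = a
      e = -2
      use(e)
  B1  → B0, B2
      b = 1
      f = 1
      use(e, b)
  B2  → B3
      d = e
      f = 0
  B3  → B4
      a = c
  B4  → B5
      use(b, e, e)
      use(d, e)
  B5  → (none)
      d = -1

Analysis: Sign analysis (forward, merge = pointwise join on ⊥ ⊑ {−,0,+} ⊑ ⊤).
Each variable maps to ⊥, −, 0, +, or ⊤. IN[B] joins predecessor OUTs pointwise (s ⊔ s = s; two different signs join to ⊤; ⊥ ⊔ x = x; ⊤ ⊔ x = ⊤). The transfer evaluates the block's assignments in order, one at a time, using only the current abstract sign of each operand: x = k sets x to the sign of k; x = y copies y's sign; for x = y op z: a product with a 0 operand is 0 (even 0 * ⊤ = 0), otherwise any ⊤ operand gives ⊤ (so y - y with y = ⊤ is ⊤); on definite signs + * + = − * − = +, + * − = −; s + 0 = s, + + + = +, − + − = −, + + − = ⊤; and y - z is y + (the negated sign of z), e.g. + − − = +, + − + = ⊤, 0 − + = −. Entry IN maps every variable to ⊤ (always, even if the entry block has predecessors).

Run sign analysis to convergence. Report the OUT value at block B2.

Fixpoint table:
  B0:  IN=(all ⊤)  OUT={e:-; rest ⊤}
  B1:  IN={e:-; rest ⊤}  OUT={b:+, e:-, f:+; rest ⊤}
  B2:  IN={b:+, e:-, f:+; rest ⊤}  OUT={b:+, d:-, e:-, f:0; rest ⊤}
  B3:  IN={b:+, d:-, e:-, f:0; rest ⊤}  OUT={b:+, d:-, e:-, f:0; rest ⊤}
  B4:  IN={b:+, d:-, e:-, f:0; rest ⊤}  OUT={b:+, d:-, e:-, f:0; rest ⊤}
  B5:  IN={b:+, d:-, e:-, f:0; rest ⊤}  OUT={b:+, d:-, e:-, f:0; rest ⊤}

Merge at B2: IN[B2] = OUT[B1] = {a: ⊤, b: +, c: ⊤, d: ⊤, e: -, f: +}
Applying B2's transfer function to that IN value gives OUT[B2] (row B2 above).

Answer: {a: ⊤, b: +, c: ⊤, d: -, e: -, f: 0}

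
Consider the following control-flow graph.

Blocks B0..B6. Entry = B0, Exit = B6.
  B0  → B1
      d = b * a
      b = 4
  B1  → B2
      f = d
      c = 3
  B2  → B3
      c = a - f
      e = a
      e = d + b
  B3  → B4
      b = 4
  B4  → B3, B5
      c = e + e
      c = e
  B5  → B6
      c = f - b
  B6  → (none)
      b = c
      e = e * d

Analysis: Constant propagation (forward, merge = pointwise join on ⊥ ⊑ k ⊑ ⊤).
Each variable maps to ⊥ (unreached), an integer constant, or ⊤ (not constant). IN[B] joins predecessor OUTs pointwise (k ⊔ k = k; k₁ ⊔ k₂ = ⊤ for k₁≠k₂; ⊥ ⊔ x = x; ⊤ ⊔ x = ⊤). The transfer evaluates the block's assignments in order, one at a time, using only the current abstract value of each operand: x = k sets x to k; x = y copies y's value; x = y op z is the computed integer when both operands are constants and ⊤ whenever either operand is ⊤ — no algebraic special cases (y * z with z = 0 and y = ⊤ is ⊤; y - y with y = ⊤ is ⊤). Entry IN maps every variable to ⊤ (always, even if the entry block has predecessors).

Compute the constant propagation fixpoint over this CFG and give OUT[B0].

Answer: {a: ⊤, b: 4, c: ⊤, d: ⊤, e: ⊤, f: ⊤}

Trace:
Per-block solution:
  B0: | IN=(all ⊤) | OUT={b:4; rest ⊤}
  B1: | IN={b:4; rest ⊤} | OUT={b:4, c:3; rest ⊤}
  B2: | IN={b:4, c:3; rest ⊤} | OUT={b:4; rest ⊤}
  B3: | IN={b:4; rest ⊤} | OUT={b:4; rest ⊤}
  B4: | IN={b:4; rest ⊤} | OUT={b:4; rest ⊤}
  B5: | IN={b:4; rest ⊤} | OUT={b:4; rest ⊤}
  B6: | IN={b:4; rest ⊤} | OUT=(all ⊤)

B0 is the boundary node: IN[B0] = {a: ⊤, b: ⊤, c: ⊤, d: ⊤, e: ⊤, f: ⊤}
Applying B0's transfer function to that IN value gives OUT[B0] (row B0 above).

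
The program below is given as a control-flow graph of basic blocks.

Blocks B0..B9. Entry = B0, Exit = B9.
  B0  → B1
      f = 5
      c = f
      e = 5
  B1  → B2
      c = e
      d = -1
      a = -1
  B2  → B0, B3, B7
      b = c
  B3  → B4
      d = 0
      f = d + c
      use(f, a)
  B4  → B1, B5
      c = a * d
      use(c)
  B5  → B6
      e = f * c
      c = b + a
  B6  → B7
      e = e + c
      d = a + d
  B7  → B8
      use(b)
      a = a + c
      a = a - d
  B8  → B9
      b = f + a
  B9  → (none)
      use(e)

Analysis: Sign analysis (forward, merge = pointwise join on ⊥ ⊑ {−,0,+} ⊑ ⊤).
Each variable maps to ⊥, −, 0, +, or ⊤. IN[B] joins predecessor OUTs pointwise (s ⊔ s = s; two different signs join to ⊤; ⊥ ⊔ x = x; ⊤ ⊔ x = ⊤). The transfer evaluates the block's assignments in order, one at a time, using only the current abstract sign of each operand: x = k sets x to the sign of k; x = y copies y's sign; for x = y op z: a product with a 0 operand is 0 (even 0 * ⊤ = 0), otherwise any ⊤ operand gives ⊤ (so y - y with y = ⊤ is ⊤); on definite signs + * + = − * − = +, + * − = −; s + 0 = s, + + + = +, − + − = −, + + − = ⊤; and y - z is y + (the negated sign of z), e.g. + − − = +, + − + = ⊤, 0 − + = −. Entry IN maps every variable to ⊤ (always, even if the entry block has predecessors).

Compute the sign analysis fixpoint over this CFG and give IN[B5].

Answer: {a: -, b: +, c: 0, d: 0, e: +, f: +}

Working:
Per-block solution:
  B0:  IN=(all ⊤)  OUT={c:+, e:+, f:+; rest ⊤}
  B1:  IN={e:+, f:+; rest ⊤}  OUT={a:-, c:+, d:-, e:+, f:+; rest ⊤}
  B2:  IN={a:-, c:+, d:-, e:+, f:+; rest ⊤}  OUT={a:-, b:+, c:+, d:-, e:+, f:+; rest ⊤}
  B3:  IN={a:-, b:+, c:+, d:-, e:+, f:+; rest ⊤}  OUT={a:-, b:+, c:+, d:0, e:+, f:+; rest ⊤}
  B4:  IN={a:-, b:+, c:+, d:0, e:+, f:+; rest ⊤}  OUT={a:-, b:+, c:0, d:0, e:+, f:+; rest ⊤}
  B5:  IN={a:-, b:+, c:0, d:0, e:+, f:+; rest ⊤}  OUT={a:-, b:+, d:0, e:0, f:+; rest ⊤}
  B6:  IN={a:-, b:+, d:0, e:0, f:+; rest ⊤}  OUT={a:-, b:+, d:-, f:+; rest ⊤}
  B7:  IN={a:-, b:+, d:-, f:+; rest ⊤}  OUT={b:+, d:-, f:+; rest ⊤}
  B8:  IN={b:+, d:-, f:+; rest ⊤}  OUT={d:-, f:+; rest ⊤}
  B9:  IN={d:-, f:+; rest ⊤}  OUT={d:-, f:+; rest ⊤}

Merge at B5: IN[B5] = OUT[B4] = {a: -, b: +, c: 0, d: 0, e: +, f: +}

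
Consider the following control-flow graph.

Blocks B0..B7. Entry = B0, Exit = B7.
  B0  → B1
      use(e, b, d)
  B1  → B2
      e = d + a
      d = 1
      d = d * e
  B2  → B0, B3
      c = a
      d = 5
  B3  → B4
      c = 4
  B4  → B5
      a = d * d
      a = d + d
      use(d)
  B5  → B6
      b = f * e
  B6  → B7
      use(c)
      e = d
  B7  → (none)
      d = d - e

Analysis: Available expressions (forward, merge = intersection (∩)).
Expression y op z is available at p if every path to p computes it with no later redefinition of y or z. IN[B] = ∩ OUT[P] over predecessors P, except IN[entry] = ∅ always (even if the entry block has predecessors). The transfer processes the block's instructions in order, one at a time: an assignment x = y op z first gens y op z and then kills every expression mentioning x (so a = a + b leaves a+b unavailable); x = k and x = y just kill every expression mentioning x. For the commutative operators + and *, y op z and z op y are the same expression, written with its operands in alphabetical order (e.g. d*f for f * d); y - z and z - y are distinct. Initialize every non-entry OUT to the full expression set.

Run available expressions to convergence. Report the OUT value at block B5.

Answer: {d*d, d+d, e*f}

Trace:
Converged values:
  B0:   IN={}   OUT={}
  B1:   IN={}   OUT={}
  B2:   IN={}   OUT={}
  B3:   IN={}   OUT={}
  B4:   IN={}   OUT={d*d, d+d}
  B5:   IN={d*d, d+d}   OUT={d*d, d+d, e*f}
  B6:   IN={d*d, d+d, e*f}   OUT={d*d, d+d}
  B7:   IN={d*d, d+d}   OUT={}

Merge at B5: IN[B5] = OUT[B4] = {d*d, d+d}
Applying B5's transfer function to that IN value gives OUT[B5] (row B5 above).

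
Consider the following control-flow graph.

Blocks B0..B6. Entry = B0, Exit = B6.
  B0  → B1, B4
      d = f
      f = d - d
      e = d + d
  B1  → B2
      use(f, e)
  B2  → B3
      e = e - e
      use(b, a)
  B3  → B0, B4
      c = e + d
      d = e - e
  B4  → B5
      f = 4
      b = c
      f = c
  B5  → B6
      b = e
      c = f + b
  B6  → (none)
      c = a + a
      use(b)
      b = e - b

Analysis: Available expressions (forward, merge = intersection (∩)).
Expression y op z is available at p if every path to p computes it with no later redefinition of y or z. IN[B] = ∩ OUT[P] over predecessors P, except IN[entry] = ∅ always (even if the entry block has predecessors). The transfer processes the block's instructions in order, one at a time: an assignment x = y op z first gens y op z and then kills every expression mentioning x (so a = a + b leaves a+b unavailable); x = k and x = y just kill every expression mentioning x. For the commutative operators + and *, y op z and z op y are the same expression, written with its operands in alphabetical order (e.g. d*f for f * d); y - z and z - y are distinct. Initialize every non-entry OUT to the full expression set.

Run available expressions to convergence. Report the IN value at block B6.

Converged values:
  B0:  IN={}  OUT={d+d, d-d}
  B1:  IN={d+d, d-d}  OUT={d+d, d-d}
  B2:  IN={d+d, d-d}  OUT={d+d, d-d}
  B3:  IN={d+d, d-d}  OUT={e-e}
  B4:  IN={}  OUT={}
  B5:  IN={}  OUT={b+f}
  B6:  IN={b+f}  OUT={a+a}

Merge at B6: IN[B6] = OUT[B5] = {b+f}

Answer: {b+f}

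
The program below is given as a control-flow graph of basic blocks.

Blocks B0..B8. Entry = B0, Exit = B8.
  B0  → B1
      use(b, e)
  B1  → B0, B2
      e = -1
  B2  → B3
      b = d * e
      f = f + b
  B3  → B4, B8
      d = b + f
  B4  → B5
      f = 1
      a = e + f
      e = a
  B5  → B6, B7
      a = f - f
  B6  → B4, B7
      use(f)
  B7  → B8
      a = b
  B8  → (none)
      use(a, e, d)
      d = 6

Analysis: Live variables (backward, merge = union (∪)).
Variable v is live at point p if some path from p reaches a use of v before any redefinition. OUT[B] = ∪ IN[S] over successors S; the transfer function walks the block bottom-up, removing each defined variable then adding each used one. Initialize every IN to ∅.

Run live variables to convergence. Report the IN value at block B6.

Fixpoint table:
  B0:   IN={a, b, d, e, f}   OUT={a, b, d, f}
  B1:   IN={a, b, d, f}   OUT={a, b, d, e, f}
  B2:   IN={a, d, e, f}   OUT={a, b, e, f}
  B3:   IN={a, b, e, f}   OUT={a, b, d, e}
  B4:   IN={b, d, e}   OUT={b, d, e, f}
  B5:   IN={b, d, e, f}   OUT={b, d, e, f}
  B6:   IN={b, d, e, f}   OUT={b, d, e}
  B7:   IN={b, d, e}   OUT={a, d, e}
  B8:   IN={a, d, e}   OUT={}

Merge at B6: OUT[B6] = IN[B4] ⊔ IN[B7] = {b, d, e}
Applying B6's transfer function to that OUT value gives IN[B6] (row B6 above).

Answer: {b, d, e, f}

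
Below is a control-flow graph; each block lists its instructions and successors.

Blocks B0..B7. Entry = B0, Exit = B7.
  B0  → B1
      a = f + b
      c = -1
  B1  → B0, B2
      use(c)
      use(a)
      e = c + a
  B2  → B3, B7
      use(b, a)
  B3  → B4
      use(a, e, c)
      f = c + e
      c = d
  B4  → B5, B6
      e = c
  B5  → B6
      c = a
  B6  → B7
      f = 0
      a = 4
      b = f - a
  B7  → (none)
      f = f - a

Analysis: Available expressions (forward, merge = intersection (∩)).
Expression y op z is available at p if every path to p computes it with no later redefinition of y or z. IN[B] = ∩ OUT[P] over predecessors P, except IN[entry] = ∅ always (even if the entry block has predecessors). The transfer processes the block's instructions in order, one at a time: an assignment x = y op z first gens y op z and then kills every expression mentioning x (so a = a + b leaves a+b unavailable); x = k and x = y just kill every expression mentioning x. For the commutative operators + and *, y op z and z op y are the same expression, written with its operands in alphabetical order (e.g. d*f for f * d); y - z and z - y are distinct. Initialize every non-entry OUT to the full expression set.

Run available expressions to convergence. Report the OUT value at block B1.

Answer: {a+c, b+f}

Trace:
Fixpoint table:
  B0: | IN={} | OUT={b+f}
  B1: | IN={b+f} | OUT={a+c, b+f}
  B2: | IN={a+c, b+f} | OUT={a+c, b+f}
  B3: | IN={a+c, b+f} | OUT={}
  B4: | IN={} | OUT={}
  B5: | IN={} | OUT={}
  B6: | IN={} | OUT={f-a}
  B7: | IN={} | OUT={}

Merge at B1: IN[B1] = OUT[B0] = {b+f}
Applying B1's transfer function to that IN value gives OUT[B1] (row B1 above).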